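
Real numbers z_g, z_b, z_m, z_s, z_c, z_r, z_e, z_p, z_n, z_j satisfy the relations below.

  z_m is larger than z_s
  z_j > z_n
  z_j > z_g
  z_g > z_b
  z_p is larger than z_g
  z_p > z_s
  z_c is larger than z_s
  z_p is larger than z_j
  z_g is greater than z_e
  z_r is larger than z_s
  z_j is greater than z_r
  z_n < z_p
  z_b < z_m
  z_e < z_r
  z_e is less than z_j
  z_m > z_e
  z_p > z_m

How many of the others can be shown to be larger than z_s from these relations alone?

Directly above z_s: z_r, z_m, z_c, z_p.
One step further: z_j (5 so far).
Nothing else is reachable above z_s; 5 in all.

5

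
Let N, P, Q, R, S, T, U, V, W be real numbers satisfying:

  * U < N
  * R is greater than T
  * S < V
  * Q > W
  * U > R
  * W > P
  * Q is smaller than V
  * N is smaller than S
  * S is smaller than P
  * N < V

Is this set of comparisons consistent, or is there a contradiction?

The single ordering T < R < U < N < S < P < W < Q < V satisfies every listed relation, so no contradiction arises.

consistent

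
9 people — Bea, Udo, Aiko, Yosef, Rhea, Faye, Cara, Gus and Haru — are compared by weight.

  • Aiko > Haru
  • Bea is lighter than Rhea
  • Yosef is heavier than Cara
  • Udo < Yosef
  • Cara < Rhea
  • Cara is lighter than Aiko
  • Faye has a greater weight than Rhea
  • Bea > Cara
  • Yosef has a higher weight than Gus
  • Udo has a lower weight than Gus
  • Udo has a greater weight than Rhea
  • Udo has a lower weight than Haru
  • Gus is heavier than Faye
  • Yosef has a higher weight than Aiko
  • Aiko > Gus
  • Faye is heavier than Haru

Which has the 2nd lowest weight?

Bea

Chaining the given pairs: Cara < Bea < Rhea < Udo < Haru < Faye < Gus < Aiko < Yosef.
The 2nd smallest is Bea.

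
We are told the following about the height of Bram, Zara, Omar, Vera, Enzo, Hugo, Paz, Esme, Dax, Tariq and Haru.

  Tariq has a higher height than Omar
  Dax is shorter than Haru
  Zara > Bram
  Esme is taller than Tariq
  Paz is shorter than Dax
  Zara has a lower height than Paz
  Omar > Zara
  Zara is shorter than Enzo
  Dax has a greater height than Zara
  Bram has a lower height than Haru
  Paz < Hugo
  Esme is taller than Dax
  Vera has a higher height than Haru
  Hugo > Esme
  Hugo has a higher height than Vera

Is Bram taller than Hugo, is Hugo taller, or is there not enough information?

Following the relations from Bram: Bram < Zara < Paz < Dax < Haru < Vera < Hugo.
So Hugo is taller.

Hugo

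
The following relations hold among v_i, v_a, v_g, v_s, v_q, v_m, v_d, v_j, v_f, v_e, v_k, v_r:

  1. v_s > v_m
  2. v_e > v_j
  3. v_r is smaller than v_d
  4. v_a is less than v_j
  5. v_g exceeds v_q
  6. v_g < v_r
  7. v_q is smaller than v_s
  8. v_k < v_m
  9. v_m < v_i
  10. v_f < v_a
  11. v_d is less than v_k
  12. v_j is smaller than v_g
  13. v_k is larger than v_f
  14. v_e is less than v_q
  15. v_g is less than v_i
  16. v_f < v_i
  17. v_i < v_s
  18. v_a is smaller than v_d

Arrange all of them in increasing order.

Each adjacent pair is fixed by a given relation: v_f < v_a; v_a < v_j; v_j < v_e; v_e < v_q; v_q < v_g; v_g < v_r; v_r < v_d; v_d < v_k; v_k < v_m; v_m < v_i; v_i < v_s. Chaining them end to end gives the full order.

v_f < v_a < v_j < v_e < v_q < v_g < v_r < v_d < v_k < v_m < v_i < v_s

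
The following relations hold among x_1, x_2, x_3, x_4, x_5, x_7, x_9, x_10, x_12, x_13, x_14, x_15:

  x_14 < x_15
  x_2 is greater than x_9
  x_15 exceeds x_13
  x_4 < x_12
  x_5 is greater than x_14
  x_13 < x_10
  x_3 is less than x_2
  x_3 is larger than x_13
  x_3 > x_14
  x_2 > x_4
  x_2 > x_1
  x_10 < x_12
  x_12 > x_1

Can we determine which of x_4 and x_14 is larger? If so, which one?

undetermined

Following every chain through x_14: above x_14 we get x_15, x_3, x_5, x_2.
x_4 is not reached, and no chain runs the other way from x_4 to x_14.
So the given relations leave the order of x_14 and x_4 undetermined.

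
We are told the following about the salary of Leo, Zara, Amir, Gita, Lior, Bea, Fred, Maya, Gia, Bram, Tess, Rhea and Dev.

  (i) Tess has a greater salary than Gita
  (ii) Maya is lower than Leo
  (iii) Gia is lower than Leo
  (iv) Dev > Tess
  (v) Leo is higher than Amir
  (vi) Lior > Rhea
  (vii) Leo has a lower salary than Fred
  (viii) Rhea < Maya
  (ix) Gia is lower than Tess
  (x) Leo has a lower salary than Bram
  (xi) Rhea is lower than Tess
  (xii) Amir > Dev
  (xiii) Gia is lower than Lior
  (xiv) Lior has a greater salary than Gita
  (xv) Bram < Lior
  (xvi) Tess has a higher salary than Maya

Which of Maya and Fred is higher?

Fred

Link the given pairs in sequence: Maya < Tess; Tess < Dev; Dev < Amir; Amir < Leo; Leo < Fred.
Chaining these gives Maya < Tess < Dev < Amir < Leo < Fred.
So Maya < Fred; Fred is the higher of the two.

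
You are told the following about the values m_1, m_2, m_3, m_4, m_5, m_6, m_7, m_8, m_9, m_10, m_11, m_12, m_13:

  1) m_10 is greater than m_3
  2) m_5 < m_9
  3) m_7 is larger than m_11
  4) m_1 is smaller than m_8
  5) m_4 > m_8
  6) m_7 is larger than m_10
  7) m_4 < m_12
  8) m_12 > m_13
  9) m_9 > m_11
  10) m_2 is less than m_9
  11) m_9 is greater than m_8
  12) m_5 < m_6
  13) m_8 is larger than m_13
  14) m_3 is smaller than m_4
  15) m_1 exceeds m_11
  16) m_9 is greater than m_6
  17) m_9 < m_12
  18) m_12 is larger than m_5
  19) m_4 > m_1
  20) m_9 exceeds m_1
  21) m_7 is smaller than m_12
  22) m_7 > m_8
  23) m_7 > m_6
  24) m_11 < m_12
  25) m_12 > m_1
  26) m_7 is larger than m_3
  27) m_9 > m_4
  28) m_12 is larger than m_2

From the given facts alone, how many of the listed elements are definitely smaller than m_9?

9

The elements the relations force below m_9 are m_3, m_11, m_5, m_1, m_13, m_8, m_4, m_2, m_6 — no chain reaches any other.
That is 9.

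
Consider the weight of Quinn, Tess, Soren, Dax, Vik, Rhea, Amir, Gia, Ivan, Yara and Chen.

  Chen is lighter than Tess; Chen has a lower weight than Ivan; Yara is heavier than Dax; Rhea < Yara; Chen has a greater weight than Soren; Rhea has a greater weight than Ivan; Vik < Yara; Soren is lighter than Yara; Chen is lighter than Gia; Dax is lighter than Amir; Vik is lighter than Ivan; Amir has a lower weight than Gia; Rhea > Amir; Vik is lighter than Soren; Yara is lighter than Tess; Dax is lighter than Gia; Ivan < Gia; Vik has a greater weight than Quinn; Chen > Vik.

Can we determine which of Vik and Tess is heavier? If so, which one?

Following the relations from Vik: Vik < Soren < Chen < Ivan < Rhea < Yara < Tess.
So Tess is heavier.

Tess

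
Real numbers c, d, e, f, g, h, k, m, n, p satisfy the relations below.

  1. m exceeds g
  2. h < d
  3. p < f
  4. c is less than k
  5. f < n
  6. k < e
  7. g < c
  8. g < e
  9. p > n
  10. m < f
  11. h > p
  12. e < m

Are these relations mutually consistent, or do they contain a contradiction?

Chaining the given relations yields f < n < p, so f < p. But one relation states p < f. These cannot both hold.

inconsistent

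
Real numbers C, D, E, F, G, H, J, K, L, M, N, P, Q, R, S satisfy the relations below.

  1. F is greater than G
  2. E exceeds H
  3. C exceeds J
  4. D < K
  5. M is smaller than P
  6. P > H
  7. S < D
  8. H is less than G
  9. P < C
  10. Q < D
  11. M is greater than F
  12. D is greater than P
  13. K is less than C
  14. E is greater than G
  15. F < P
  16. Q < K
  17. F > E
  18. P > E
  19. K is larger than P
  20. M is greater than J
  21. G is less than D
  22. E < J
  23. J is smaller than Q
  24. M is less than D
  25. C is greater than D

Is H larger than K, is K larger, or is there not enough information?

H < G and G < E give H < E.
With E < F: H < G < E < F.
Then F < M extends the chain to M.
With M < P: H < G < E < F < M < P.
Then P < K extends the chain to K.
So K is larger.

K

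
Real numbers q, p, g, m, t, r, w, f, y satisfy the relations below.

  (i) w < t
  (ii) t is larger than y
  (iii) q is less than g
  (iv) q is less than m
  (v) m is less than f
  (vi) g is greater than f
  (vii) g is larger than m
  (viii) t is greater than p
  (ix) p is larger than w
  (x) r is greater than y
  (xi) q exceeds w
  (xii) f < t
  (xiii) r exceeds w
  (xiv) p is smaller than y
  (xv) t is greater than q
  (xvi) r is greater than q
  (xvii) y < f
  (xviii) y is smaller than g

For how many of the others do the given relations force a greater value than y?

4

The elements the relations force above y are r, f, t, g — no chain reaches any other.
That is 4.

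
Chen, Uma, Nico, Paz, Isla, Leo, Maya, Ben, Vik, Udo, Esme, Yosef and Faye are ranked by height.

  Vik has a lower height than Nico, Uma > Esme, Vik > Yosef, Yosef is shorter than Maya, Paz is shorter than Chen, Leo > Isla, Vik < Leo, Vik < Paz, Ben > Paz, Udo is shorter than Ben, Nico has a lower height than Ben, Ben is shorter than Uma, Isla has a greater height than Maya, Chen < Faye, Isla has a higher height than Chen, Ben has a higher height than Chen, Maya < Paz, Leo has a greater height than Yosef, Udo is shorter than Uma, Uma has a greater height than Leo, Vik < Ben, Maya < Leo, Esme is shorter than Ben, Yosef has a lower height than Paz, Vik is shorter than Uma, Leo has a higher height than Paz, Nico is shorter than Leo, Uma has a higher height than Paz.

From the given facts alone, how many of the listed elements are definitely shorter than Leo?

7

Directly below Leo: Yosef, Maya, Vik, Nico, Paz, Isla.
One step further: Chen (7 so far).
No other element is forced below Leo by the given relations, so the count is 7.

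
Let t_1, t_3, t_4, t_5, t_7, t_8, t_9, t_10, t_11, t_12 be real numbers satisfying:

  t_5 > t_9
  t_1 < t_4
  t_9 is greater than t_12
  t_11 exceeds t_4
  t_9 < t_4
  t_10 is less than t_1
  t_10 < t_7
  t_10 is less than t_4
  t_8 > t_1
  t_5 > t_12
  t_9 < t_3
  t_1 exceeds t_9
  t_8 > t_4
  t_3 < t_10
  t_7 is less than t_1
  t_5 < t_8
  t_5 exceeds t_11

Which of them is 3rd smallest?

t_3

The consecutive relations fix a unique order: t_12 < t_9 < t_3 < t_10 < t_7 < t_1 < t_4 < t_11 < t_5 < t_8.
Counting 3 from the smallest end gives t_3.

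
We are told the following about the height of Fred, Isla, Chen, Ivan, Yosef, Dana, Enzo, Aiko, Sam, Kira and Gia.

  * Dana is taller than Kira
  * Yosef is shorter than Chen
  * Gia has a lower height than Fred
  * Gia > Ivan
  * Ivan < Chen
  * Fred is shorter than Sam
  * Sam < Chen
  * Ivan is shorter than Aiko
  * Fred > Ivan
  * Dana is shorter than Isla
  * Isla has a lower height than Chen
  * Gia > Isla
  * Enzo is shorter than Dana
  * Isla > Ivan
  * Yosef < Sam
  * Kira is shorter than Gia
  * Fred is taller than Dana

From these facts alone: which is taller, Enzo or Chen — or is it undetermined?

Chen

Following the relations from Enzo: Enzo < Dana < Isla < Gia < Fred < Sam < Chen.
So Chen is taller.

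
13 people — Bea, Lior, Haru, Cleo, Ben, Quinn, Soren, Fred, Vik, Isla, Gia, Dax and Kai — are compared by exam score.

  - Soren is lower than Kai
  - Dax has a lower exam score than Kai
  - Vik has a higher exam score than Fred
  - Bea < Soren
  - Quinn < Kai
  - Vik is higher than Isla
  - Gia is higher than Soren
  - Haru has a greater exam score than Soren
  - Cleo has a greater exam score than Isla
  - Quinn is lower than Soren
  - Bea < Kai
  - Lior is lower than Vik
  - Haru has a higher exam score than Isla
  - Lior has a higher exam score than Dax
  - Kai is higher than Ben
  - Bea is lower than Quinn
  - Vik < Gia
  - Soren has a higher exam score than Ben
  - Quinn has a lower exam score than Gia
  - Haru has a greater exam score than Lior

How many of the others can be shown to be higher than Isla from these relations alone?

4

Directly above Isla: Cleo, Vik, Haru.
One step further: Gia (4 so far).
No other element is forced above Isla by the given relations, so the count is 4.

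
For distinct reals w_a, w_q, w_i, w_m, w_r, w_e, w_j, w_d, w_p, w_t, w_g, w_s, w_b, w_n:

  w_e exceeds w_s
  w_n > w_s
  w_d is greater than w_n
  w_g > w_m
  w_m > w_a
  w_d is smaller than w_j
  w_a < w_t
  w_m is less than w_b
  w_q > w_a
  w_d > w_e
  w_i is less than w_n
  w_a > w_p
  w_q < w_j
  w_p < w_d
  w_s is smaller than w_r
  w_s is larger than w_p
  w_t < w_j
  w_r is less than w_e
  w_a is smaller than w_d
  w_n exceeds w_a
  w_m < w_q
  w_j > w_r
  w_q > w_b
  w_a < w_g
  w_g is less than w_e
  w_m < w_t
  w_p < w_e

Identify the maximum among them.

w_j

w_p is not greatest since w_p < w_a; w_s is not greatest since w_s < w_e; w_a is not greatest since w_a < w_t; w_r is not greatest since w_r < w_j; w_m is not greatest since w_m < w_b; w_b is not greatest since w_b < w_q; w_i is not greatest since w_i < w_n; w_g is not greatest since w_g < w_e; w_t is not greatest since w_t < w_j; w_e is not greatest since w_e < w_d; w_n is not greatest since w_n < w_d; w_q is not greatest since w_q < w_j; w_d is not greatest since w_d < w_j.
Only w_j has nothing above it, so w_j is the maximum.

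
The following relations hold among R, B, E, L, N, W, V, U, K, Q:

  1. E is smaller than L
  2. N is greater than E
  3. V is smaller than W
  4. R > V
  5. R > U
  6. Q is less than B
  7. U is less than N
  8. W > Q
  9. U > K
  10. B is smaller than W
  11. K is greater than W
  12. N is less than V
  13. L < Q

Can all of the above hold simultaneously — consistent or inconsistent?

inconsistent

We have V < W stated directly, yet also W < K < U < N < V by chaining the others — so W < V. Contradiction.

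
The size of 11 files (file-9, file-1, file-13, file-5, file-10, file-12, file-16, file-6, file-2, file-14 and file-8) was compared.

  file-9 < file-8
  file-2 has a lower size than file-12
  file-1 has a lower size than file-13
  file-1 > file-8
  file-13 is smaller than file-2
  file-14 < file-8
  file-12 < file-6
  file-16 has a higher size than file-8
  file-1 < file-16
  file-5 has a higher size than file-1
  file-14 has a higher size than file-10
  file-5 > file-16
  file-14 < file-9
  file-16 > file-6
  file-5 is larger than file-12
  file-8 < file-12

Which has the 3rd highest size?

The consecutive relations fix a unique order: file-10 < file-14 < file-9 < file-8 < file-1 < file-13 < file-2 < file-12 < file-6 < file-16 < file-5.
The 3rd largest is file-6.

file-6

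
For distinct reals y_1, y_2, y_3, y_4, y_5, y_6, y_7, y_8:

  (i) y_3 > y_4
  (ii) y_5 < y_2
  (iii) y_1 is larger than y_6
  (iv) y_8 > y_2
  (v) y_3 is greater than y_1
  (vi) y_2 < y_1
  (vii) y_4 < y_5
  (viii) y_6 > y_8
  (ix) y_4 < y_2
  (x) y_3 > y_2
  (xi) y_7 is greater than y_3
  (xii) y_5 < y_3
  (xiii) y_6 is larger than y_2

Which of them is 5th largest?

y_8

Piecing the relations together gives one ordering: y_4 < y_5 < y_2 < y_8 < y_6 < y_1 < y_3 < y_7.
The 5th largest is y_8.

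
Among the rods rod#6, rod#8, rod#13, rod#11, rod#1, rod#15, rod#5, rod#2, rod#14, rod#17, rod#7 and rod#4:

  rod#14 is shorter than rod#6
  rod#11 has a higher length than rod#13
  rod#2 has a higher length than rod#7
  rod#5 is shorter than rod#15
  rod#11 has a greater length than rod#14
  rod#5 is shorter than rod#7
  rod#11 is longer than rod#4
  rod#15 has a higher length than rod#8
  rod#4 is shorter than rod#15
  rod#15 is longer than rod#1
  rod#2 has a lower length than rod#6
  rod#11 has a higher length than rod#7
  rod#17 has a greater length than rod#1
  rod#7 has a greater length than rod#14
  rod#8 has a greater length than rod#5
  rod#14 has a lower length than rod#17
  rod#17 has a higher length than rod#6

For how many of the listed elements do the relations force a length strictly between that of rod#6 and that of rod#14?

The relations place rod#14 below rod#6. An element lies strictly between them when it is forced above rod#14 and also forced below rod#6.
Above rod#14: {rod#7, rod#2, rod#11, rod#17}. Below rod#6: {rod#5, rod#7, rod#2}.
Intersection: {rod#7, rod#2} — 2.

2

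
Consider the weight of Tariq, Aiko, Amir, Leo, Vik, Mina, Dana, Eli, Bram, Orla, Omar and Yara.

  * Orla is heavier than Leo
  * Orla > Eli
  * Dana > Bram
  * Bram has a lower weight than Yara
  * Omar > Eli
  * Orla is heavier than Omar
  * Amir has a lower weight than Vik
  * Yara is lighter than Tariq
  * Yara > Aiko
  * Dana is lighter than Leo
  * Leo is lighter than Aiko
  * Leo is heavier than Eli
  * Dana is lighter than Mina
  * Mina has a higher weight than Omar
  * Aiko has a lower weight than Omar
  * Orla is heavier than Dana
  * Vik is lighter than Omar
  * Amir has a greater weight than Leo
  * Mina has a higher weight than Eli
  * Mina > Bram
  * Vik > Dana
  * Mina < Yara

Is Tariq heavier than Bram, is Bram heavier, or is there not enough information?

Link the given pairs in sequence: Bram < Dana; Dana < Leo; Leo < Amir; Amir < Vik; Vik < Omar; Omar < Mina; Mina < Yara; Yara < Tariq.
Chaining these gives Bram < Dana < Leo < Amir < Vik < Omar < Mina < Yara < Tariq.
So Tariq is heavier.

Tariq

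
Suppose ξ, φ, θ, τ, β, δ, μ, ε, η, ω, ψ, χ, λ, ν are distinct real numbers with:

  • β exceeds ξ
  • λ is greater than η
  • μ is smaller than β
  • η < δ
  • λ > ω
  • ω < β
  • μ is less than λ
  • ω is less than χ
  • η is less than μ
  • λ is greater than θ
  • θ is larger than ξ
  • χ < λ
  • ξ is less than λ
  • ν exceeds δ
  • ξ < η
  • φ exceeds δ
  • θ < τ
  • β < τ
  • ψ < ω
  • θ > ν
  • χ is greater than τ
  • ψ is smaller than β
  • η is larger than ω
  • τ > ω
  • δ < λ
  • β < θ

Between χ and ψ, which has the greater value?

ψ < ω < η < μ < β < θ < τ < χ, by transitivity through ω, η, μ, β, θ, τ.
So ψ < χ; χ is the larger of the two.

χ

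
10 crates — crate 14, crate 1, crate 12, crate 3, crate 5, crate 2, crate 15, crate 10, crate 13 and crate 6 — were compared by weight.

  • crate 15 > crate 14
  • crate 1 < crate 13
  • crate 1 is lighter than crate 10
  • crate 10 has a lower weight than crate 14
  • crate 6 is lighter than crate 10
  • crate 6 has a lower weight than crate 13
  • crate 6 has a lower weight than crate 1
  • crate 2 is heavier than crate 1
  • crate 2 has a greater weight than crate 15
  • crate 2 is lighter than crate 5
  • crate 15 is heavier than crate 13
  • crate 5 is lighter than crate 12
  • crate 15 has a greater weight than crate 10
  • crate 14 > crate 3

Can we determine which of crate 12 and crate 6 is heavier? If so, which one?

Following the relations from crate 6: crate 6 < crate 10 < crate 14 < crate 15 < crate 2 < crate 5 < crate 12.
So crate 12 is heavier.

crate 12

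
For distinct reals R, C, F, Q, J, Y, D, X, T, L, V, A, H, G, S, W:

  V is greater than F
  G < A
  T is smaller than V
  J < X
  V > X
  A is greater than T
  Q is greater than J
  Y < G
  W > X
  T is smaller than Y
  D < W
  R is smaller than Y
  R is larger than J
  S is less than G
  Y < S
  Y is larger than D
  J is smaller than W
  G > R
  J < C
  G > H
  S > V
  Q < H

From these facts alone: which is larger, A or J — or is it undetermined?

J < R and R < Y give J < Y.
With Y < G: J < R < Y < G.
With G < A: J < R < Y < G < A.
So A is larger.

A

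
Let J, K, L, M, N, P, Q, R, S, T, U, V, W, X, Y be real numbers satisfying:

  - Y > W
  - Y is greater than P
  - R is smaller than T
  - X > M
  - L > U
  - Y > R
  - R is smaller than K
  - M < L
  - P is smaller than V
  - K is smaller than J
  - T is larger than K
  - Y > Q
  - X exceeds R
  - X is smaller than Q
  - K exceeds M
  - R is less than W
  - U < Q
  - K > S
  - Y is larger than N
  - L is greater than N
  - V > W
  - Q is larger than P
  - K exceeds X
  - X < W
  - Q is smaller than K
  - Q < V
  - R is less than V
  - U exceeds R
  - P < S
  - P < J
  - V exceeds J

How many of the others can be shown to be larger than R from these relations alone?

10

The elements the relations force above R are X, U, W, Q, Y, L, K, J, V, T — no chain reaches any other.
That is 10.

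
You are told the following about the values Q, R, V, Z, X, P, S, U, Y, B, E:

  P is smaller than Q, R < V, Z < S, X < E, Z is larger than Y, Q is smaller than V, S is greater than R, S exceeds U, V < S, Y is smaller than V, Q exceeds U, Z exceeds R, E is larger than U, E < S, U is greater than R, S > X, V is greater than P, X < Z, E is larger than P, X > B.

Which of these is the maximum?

P is not greatest since P < Q; R is not greatest since R < Z; Y is not greatest since Y < V; B is not greatest since B < X; U is not greatest since U < Q; X is not greatest since X < E; Z is not greatest since Z < S; E is not greatest since E < S; Q is not greatest since Q < V; V is not greatest since V < S.
Only S has nothing above it, so S is the maximum.

S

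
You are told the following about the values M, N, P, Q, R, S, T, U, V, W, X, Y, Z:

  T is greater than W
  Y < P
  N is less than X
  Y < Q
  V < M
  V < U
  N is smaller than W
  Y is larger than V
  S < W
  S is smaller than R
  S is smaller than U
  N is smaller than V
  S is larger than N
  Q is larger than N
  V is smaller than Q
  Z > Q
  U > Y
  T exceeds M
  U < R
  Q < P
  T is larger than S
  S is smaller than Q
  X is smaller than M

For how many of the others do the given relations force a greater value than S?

7

The elements the relations force above S are Q, Z, U, R, W, P, T — no chain reaches any other.
That is 7.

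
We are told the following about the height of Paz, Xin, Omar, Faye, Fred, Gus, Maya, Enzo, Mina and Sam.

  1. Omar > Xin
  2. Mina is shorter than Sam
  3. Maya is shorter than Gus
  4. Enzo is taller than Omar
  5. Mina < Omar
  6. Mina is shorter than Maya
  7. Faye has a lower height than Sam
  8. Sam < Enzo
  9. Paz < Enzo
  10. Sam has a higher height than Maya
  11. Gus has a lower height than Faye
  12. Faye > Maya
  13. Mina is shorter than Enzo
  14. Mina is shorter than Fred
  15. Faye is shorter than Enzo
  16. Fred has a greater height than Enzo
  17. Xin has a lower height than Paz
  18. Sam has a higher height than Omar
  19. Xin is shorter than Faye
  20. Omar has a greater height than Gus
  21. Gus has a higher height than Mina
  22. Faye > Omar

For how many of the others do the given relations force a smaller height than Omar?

4

Directly below Omar: Mina, Gus, Xin.
One step further: Maya (4 so far).
No other element is forced below Omar by the given relations, so the count is 4.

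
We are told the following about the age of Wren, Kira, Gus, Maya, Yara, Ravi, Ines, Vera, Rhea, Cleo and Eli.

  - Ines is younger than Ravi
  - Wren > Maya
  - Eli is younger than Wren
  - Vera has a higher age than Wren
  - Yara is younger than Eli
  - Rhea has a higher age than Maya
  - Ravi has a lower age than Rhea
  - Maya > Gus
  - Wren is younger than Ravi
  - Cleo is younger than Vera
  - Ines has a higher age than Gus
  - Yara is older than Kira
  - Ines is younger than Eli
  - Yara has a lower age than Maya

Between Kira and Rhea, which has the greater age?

Rhea

Kira < Yara and Yara < Maya give Kira < Maya.
Then Maya < Wren extends the chain to Wren.
Then Wren < Ravi extends the chain to Ravi.
Then Ravi < Rhea extends the chain to Rhea.
So Kira < Rhea; Rhea is the older of the two.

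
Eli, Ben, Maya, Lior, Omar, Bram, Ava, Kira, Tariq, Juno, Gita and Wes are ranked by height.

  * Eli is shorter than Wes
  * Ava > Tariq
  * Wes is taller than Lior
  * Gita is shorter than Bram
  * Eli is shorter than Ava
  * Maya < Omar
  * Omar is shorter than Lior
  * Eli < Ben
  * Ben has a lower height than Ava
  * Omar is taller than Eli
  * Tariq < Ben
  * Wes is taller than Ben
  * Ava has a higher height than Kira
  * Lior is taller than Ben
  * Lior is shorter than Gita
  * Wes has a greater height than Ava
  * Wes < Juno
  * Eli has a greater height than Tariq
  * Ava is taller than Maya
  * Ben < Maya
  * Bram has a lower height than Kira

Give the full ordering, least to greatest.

Tariq < Eli < Ben < Maya < Omar < Lior < Gita < Bram < Kira < Ava < Wes < Juno

Each adjacent pair is fixed by a given relation: Tariq < Eli; Eli < Ben; Ben < Maya; Maya < Omar; Omar < Lior; Lior < Gita; Gita < Bram; Bram < Kira; Kira < Ava; Ava < Wes; Wes < Juno. Chaining them end to end gives the full order.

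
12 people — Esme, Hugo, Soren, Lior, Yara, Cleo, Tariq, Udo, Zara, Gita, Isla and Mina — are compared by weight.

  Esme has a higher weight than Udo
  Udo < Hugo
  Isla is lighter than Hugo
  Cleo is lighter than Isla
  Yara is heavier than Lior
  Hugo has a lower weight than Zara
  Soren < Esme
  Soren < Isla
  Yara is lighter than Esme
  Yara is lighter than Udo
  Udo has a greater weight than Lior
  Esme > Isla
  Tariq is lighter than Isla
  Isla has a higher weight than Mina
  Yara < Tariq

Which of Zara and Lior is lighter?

The relevant relations are Lior < Yara; Yara < Tariq; Tariq < Isla; Isla < Hugo; Hugo < Zara.
Together: Lior < Yara < Tariq < Isla < Hugo < Zara.
So Lior < Zara; Lior is the lighter of the two.

Lior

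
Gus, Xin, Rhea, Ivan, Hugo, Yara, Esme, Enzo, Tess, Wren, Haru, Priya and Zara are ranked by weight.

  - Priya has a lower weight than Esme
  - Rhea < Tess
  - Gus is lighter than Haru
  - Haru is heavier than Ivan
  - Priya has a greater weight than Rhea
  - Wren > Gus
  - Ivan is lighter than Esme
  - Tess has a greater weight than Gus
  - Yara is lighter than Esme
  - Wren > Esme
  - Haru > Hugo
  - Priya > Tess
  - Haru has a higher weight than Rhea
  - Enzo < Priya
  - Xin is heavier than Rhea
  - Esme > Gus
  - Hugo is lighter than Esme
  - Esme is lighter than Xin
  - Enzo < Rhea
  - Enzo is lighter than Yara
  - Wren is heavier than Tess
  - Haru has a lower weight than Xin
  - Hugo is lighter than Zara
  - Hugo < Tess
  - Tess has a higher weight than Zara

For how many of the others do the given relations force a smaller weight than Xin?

From Xin the given relations immediately reach Rhea, Esme, Haru.
From those, Enzo, Hugo, Gus, Yara, Priya, Ivan — 9 in total.
From those, Tess — 10 in total.
From those, Zara — 11 in total.
Nothing else is reachable below Xin; 11 in all.

11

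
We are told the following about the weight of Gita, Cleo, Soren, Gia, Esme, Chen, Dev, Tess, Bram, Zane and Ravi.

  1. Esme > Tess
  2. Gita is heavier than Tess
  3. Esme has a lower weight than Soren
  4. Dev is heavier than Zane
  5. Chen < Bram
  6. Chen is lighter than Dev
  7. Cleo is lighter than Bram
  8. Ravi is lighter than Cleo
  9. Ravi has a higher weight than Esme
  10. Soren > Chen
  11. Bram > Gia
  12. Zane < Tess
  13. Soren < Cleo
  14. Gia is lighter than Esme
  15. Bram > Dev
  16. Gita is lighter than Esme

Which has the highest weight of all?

Bram

Zane is not greatest since Zane < Tess; Gia is not greatest since Gia < Esme; Tess is not greatest since Tess < Esme; Gita is not greatest since Gita < Esme; Esme is not greatest since Esme < Ravi; Ravi is not greatest since Ravi < Cleo; Chen is not greatest since Chen < Dev; Soren is not greatest since Soren < Cleo; Dev is not greatest since Dev < Bram; Cleo is not greatest since Cleo < Bram.
Only Bram has nothing above it, so Bram is the highest weight.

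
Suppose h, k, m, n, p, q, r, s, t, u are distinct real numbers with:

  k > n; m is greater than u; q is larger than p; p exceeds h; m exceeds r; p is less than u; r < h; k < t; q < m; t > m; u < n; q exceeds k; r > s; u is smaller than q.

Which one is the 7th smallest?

Chaining the given pairs: s < r < h < p < u < n < k < q < m < t.
The 7th smallest is k.

k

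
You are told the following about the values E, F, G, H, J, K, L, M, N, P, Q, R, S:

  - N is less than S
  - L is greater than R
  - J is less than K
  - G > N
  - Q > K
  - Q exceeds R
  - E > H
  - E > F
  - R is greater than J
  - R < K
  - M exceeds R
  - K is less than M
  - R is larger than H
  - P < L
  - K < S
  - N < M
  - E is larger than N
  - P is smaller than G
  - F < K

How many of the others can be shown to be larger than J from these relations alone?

The elements the relations force above J are R, L, K, M, S, Q — no chain reaches any other.
That is 6.

6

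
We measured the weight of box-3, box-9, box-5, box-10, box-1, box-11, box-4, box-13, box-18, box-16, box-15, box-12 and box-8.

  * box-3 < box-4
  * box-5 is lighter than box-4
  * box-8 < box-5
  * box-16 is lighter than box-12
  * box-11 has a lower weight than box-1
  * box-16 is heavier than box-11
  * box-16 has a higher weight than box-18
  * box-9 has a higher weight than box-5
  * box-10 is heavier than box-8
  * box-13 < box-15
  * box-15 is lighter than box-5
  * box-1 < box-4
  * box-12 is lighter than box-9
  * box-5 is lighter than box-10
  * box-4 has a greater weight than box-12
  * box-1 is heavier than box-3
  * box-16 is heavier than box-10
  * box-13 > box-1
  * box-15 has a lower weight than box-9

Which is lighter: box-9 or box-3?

box-3

Chaining the given relations: box-3 < box-1 < box-13 < box-15 < box-5 < box-10 < box-16 < box-12 < box-9.
So box-3 < box-9; box-3 is the lighter of the two.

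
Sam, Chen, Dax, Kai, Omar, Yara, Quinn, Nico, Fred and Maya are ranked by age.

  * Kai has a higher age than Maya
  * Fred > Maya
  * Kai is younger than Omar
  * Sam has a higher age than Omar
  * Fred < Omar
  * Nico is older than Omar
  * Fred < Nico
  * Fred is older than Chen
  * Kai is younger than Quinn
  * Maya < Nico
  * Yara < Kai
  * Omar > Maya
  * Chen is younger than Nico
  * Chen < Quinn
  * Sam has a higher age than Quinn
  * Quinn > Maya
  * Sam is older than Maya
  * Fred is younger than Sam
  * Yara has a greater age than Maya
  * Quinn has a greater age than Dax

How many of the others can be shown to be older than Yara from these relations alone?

The elements the relations force above Yara are Kai, Omar, Nico, Quinn, Sam — no chain reaches any other.
That is 5.

5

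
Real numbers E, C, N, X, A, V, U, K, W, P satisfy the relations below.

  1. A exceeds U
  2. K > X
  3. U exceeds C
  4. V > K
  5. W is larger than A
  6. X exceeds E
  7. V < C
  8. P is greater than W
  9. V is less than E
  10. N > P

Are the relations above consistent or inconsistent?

Chaining the given relations yields E < X < K < V, so E < V. But one relation states V < E. These cannot both hold.

inconsistent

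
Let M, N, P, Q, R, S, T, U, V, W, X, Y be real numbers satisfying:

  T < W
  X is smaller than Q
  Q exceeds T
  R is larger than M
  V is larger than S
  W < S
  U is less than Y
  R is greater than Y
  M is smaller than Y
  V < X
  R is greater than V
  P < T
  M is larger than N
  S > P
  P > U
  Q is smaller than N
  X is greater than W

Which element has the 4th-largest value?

The consecutive relations fix a unique order: U < P < T < W < S < V < X < Q < N < M < Y < R.
The 4th largest is N.

N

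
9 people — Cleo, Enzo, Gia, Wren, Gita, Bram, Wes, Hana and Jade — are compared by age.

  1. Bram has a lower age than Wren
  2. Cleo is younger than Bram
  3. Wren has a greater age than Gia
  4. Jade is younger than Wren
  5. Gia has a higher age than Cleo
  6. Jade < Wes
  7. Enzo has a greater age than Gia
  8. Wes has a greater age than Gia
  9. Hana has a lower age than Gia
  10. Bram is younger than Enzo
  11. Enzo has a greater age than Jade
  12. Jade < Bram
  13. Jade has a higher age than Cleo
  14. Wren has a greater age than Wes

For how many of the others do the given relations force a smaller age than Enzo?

Directly below Enzo: Jade, Gia, Bram.
One step further: Hana, Cleo (5 so far).
Nothing else is reachable below Enzo; 5 in all.

5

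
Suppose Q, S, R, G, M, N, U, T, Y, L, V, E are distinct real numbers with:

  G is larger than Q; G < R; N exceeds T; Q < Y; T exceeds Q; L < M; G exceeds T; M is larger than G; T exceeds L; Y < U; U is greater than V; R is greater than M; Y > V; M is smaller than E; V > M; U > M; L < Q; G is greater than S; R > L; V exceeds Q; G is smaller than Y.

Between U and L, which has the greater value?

U

L < Q and Q < T give L < T.
Then T < G extends the chain to G.
Then G < M extends the chain to M.
With M < V: L < Q < T < G < M < V.
With V < Y: L < Q < T < G < M < V < Y.
With Y < U: L < Q < T < G < M < V < Y < U.
So L < U; U is the larger of the two.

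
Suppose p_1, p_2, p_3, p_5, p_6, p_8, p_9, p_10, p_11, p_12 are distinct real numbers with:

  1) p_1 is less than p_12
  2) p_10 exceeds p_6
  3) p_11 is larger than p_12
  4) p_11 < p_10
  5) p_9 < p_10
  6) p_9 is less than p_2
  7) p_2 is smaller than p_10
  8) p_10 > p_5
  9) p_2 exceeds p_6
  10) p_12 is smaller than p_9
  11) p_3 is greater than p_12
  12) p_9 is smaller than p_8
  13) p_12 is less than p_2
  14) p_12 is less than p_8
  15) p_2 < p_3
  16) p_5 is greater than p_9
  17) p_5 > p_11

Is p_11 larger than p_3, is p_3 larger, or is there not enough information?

undetermined

Following every chain through p_11: above p_11 we get p_5, p_10; below p_11 we get p_1, p_12.
p_3 is not reached, and no chain runs the other way from p_3 to p_11.
So the given relations leave the order of p_11 and p_3 undetermined.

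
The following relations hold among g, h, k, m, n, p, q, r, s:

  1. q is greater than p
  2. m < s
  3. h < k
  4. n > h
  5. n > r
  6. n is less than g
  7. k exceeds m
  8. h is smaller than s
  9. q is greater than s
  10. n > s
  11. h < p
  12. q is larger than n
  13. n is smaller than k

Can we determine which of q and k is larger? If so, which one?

undetermined

Following every chain through q: below q we get m, h, s, p, r, n.
k is not reached, and no chain runs the other way from k to q.
So the given relations leave the order of q and k undetermined.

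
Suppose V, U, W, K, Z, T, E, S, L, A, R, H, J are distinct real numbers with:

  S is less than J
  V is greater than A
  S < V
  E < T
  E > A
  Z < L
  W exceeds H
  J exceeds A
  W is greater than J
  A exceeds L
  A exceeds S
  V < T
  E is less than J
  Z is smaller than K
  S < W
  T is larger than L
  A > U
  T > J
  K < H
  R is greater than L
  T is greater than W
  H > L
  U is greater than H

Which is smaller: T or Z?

Z

Chaining the given relations: Z < K < H < U < A < E < J < W < T.
So Z < T; Z is the smaller of the two.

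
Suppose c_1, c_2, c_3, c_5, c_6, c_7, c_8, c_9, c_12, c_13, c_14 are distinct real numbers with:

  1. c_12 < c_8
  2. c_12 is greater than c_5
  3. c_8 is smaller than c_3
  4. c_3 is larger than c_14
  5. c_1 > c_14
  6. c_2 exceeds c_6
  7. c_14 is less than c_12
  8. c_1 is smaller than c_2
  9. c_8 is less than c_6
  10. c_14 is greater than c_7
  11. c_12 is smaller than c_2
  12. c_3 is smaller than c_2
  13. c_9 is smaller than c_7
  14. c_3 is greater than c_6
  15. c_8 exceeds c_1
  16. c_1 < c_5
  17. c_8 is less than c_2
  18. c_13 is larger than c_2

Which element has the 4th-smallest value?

The consecutive relations fix a unique order: c_9 < c_7 < c_14 < c_1 < c_5 < c_12 < c_8 < c_6 < c_3 < c_2 < c_13.
Counting 4 from the smallest end gives c_1.

c_1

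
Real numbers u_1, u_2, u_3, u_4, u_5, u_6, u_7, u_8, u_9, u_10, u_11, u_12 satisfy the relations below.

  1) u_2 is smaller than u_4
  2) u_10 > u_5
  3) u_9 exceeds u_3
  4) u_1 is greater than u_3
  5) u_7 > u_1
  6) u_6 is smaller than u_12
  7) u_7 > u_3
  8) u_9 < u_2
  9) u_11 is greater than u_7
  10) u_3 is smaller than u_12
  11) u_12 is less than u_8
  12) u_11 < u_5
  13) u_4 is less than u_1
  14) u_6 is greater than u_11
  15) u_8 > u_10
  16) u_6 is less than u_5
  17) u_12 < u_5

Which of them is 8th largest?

u_1

Piecing the relations together gives one ordering: u_3 < u_9 < u_2 < u_4 < u_1 < u_7 < u_11 < u_6 < u_12 < u_5 < u_10 < u_8.
The 8th largest is u_1.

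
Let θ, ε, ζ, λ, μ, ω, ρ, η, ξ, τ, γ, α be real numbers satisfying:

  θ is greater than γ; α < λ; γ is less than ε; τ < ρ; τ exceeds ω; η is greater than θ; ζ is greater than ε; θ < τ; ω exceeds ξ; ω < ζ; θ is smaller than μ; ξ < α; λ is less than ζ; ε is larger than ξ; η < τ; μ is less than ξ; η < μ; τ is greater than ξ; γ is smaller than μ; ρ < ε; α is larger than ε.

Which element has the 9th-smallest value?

ε

Chaining the given pairs: γ < θ < η < μ < ξ < ω < τ < ρ < ε < α < λ < ζ.
The 9th smallest is ε.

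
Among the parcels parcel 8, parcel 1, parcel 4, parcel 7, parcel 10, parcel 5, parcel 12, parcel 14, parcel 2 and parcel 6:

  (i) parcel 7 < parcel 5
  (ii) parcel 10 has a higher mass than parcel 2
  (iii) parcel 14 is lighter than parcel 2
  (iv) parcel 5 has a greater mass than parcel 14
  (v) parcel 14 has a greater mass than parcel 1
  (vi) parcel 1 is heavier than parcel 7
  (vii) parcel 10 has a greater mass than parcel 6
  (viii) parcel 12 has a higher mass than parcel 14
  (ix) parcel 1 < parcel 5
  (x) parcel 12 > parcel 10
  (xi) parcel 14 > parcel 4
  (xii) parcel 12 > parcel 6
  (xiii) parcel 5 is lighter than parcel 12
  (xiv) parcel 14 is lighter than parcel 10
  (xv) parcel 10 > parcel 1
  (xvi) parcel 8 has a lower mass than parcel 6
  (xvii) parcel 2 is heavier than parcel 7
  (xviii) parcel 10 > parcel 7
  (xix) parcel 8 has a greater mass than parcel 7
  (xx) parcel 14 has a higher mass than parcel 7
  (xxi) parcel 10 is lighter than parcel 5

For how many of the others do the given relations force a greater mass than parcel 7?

8

From parcel 7 the given relations immediately reach parcel 1, parcel 8, parcel 14, parcel 2, parcel 10, parcel 5.
From those, parcel 6, parcel 12 — 8 in total.
No other element is forced above parcel 7 by the given relations, so the count is 8.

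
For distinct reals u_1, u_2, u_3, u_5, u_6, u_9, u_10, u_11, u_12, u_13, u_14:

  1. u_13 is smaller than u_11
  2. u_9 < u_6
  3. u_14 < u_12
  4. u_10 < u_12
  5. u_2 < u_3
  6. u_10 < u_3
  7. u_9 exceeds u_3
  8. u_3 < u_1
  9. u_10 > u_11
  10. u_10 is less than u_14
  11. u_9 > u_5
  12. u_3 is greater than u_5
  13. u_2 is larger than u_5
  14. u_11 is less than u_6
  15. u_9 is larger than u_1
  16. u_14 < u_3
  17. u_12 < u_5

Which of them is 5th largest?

u_2

The consecutive relations fix a unique order: u_13 < u_11 < u_10 < u_14 < u_12 < u_5 < u_2 < u_3 < u_1 < u_9 < u_6.
Counting 5 from the largest end gives u_2.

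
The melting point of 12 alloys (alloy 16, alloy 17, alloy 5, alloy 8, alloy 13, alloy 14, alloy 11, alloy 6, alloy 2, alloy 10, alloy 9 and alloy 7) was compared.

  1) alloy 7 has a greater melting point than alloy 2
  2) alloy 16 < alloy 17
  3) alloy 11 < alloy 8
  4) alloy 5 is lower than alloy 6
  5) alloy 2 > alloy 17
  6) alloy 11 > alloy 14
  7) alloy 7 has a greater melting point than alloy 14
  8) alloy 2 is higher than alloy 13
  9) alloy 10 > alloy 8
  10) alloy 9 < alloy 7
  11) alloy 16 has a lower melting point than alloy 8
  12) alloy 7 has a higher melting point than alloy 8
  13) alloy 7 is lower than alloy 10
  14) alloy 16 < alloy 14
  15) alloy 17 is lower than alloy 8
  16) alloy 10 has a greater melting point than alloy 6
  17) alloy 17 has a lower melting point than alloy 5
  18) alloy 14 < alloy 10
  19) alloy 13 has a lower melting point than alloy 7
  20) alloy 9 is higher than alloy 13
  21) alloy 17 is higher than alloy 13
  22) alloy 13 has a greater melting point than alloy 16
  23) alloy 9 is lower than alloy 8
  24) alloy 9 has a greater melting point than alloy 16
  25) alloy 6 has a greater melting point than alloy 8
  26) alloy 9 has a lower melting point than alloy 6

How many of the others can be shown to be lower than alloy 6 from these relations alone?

8

Directly below alloy 6: alloy 9, alloy 5, alloy 8.
One step further: alloy 16, alloy 13, alloy 17, alloy 11 (7 so far).
One step further: alloy 14 (8 so far).
Nothing else is reachable below alloy 6; 8 in all.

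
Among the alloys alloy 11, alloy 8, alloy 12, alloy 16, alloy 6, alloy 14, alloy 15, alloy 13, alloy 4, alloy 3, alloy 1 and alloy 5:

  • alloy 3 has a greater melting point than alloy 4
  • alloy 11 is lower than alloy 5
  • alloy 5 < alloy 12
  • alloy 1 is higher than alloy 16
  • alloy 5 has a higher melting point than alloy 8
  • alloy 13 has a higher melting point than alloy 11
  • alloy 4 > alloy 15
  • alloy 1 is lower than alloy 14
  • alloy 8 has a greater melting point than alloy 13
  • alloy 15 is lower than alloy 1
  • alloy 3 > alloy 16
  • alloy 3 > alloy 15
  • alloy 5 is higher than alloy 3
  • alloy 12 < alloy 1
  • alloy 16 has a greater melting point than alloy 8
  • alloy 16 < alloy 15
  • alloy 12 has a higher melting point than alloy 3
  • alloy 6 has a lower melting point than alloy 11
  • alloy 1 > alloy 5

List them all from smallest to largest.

alloy 6 < alloy 11 < alloy 13 < alloy 8 < alloy 16 < alloy 15 < alloy 4 < alloy 3 < alloy 5 < alloy 12 < alloy 1 < alloy 14

Each adjacent pair is fixed by a given relation: alloy 6 < alloy 11; alloy 11 < alloy 13; alloy 13 < alloy 8; alloy 8 < alloy 16; alloy 16 < alloy 15; alloy 15 < alloy 4; alloy 4 < alloy 3; alloy 3 < alloy 5; alloy 5 < alloy 12; alloy 12 < alloy 1; alloy 1 < alloy 14. Chaining them end to end gives the full order.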